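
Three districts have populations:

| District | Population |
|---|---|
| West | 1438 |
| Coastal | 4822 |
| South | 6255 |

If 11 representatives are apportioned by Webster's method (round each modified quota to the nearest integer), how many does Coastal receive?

4

Standard divisor 12515/11 ≈ 1137.727; standard quotas: West 1.264, Coastal 4.238, South 5.498.
Rounding to the nearest integer gives 1, 4, 5 = 10 seats, so the divisor must be adjusted.
With modified divisor 1100: modified quotas West 1.307, Coastal 4.384, South 5.686.
Rounding to the nearest integer: West 1, Coastal 4, South 6 (total 11).
Coastal receives 4.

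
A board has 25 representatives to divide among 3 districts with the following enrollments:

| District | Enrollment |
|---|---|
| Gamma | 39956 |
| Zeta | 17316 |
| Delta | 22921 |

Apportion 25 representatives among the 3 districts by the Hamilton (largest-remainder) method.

Gamma=13, Zeta=5, Delta=7

Total 80193; standard divisor 80193/25 ≈ 3207.72.
Standard quotas: Gamma 12.4562, Zeta 5.3982, Delta 7.1456.
Lower quotas: Gamma 12, Zeta 5, Delta 7 (sum 24, leaving 1 seat).
Remainders in descending order: Gamma 0.4562, Zeta 0.3982, Delta 0.1456.
The surplus seat goes to Gamma.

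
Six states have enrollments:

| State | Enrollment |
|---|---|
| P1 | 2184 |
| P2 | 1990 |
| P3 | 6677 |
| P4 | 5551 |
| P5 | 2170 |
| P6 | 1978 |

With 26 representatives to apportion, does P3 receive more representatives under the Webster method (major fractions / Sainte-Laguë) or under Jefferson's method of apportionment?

Webster: P1 3, P2 3, P3 8, P4 7, P5 3, P6 2.
Jefferson: P1 3, P2 2, P3 9, P4 7, P5 3, P6 2.
P3 gets 8 under Webster and 9 under Jefferson.

Jefferson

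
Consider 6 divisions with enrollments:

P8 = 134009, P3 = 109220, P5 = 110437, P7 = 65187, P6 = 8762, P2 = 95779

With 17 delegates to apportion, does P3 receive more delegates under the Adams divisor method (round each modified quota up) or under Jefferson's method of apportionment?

Adams: P8 4, P3 3, P5 4, P7 2, P6 1, P2 3.
Jefferson: P8 4, P3 4, P5 4, P7 2, P6 0, P2 3.
P3 gets 3 under Adams and 4 under Jefferson.

Jefferson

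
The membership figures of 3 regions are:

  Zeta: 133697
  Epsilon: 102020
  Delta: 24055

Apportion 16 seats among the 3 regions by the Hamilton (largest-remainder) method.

Standard divisor: 259772 ÷ 16 ≈ 16235.75.
Standard quotas: Zeta 8.2347, Epsilon 6.2837, Delta 1.4816.
Lower quotas: Zeta 8, Epsilon 6, Delta 1 (sum 15, leaving 1 seat).
Remainders in descending order: Delta 0.4816, Epsilon 0.2837, Zeta 0.2347.
Largest remainder: Delta receives the extra seat.

Zeta=8, Epsilon=6, Delta=2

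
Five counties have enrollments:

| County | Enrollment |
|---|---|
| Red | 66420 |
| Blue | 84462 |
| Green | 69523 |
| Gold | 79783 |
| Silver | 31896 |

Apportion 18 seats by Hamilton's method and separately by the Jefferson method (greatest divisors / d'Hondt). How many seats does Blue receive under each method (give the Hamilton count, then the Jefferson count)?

Hamilton: Red 4, Blue 4, Green 4, Gold 4, Silver 2.
Jefferson: Red 4, Blue 5, Green 4, Gold 4, Silver 1.
Blue gets 4 under Hamilton and 5 under Jefferson.

4 and 5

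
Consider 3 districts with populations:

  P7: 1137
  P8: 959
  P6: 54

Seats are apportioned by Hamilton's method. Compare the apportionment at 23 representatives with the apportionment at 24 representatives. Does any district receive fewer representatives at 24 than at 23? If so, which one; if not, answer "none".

At 23 seats: P7 12, P8 10, P6 1.
At 24 seats: P7 13, P8 11, P6 0.
P6 drops from 1 to 0.

P6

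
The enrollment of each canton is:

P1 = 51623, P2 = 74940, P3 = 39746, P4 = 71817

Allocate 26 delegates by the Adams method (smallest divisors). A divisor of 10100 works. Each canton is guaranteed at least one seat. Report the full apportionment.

P1 6, P2 8, P3 4, P4 8

With modified divisor 10100: modified quotas P1 5.111, P2 7.420, P3 3.935, P4 7.111.
Rounding up: P1 6, P2 8, P3 4, P4 8 (total 26).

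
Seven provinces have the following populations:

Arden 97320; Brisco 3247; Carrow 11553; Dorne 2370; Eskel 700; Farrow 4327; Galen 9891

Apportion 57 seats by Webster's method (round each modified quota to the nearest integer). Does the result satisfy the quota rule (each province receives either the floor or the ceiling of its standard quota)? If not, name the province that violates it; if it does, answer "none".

Arden

Standard quotas: Arden 42.866, Brisco 1.430, Carrow 5.089, Dorne 1.044, Eskel 0.308, Farrow 1.906, Galen 4.357.
Webster allocation: Arden 44, Brisco 1, Carrow 5, Dorne 1, Eskel 0, Farrow 2, Galen 4.
Arden has quota 42.866 (lower 42, upper 43) but receives 44 — outside the quota interval.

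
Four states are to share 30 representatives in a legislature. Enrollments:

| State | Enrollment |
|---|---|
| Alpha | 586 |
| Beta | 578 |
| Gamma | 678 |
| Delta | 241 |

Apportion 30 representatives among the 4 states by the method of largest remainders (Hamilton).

Standard divisor: 2083 ÷ 30 ≈ 69.433.
Standard quotas: Alpha 8.440, Beta 8.325, Gamma 9.765, Delta 3.471.
Lower quotas: Alpha 8, Beta 8, Gamma 9, Delta 3 (sum 28, leaving 2 seats).
Remainders in descending order: Gamma 0.765, Delta 0.471, Alpha 0.440, Beta 0.325.
Largest remainders: Gamma, Delta receive the extra seats.

Alpha=8, Beta=8, Gamma=10, Delta=4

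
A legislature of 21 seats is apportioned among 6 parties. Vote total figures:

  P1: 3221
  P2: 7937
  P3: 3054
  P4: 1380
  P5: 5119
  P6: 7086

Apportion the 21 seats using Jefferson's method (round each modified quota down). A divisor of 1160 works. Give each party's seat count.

P1: 2; P2: 6; P3: 2; P4: 1; P5: 4; P6: 6

With modified divisor 1160: modified quotas P1 2.777, P2 6.842, P3 2.633, P4 1.190, P5 4.413, P6 6.109.
Rounding down: P1 2, P2 6, P3 2, P4 1, P5 4, P6 6 (total 21).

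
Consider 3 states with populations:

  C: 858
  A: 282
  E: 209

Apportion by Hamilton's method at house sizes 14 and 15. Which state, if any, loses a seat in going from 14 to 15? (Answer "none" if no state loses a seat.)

none

At 14 seats: C 9, A 3, E 2.
At 15 seats: C 10, A 3, E 2.
No state's allocation decreased.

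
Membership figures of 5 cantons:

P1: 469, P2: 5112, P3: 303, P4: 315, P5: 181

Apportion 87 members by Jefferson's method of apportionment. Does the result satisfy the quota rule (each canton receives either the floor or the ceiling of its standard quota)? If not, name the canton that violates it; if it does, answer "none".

P2

Standard quotas: P1 6.395, P2 69.709, P3 4.132, P4 4.295, P5 2.468.
Jefferson allocation: P1 6, P2 71, P3 4, P4 4, P5 2.
P2 has quota 69.709 (lower 69, upper 70) but receives 71 — outside the quota interval.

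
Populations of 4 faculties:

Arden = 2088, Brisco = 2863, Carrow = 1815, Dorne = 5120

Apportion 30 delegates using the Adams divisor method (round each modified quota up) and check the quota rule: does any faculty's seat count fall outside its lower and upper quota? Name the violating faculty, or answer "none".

Standard quotas: Arden 5.270, Brisco 7.226, Carrow 4.581, Dorne 12.923.
Adams allocation: Arden 5, Brisco 7, Carrow 5, Dorne 13.
Every allocation lies between the lower and upper quota.

none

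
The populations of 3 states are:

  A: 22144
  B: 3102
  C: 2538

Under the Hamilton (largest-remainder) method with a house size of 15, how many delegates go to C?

Total 27784; standard divisor 27784/15 ≈ 1852.267.
Standard quotas: A 11.9551, B 1.6747, C 1.3702.
Lower quotas: A 11, B 1, C 1 (sum 13, leaving 2 seats).
Remainders in descending order: A 0.9551, B 0.6747, C 0.3702.
Largest remainders: A, B receive the extra seats.
C receives 1.

1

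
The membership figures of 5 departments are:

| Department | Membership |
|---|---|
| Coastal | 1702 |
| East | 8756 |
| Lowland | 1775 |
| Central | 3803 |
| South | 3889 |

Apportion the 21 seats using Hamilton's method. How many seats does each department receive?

Coastal 2, East 9, Lowland 2, Central 4, South 4

Standard divisor: 19925 ÷ 21 ≈ 948.81.
Standard quotas: Coastal 1.7938, East 9.2284, Lowland 1.8708, Central 4.0082, South 4.0988.
Lower quotas: Coastal 1, East 9, Lowland 1, Central 4, South 4 (sum 19, leaving 2 seats).
Remainders in descending order: Lowland 0.8708, Coastal 0.7938, East 0.2284, South 0.0988, Central 0.0082.
The surplus seats go to Lowland, Coastal.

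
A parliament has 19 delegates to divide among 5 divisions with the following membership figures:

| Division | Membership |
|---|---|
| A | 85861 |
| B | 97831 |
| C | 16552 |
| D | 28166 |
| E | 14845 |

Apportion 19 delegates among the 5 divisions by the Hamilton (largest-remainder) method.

A: 7, B: 8, C: 1, D: 2, E: 1

The standard divisor is 243255/19 ≈ 12802.895.
Standard quotas: A 6.7064, B 7.6413, C 1.2928, D 2.2000, E 1.1595.
Lower quotas: A 6, B 7, C 1, D 2, E 1 (sum 17, leaving 2 seats).
Remainders in descending order: A 0.7064, B 0.6413, C 0.2928, D 0.2000, E 0.1595.
Largest remainders: A, B receive the extra seats.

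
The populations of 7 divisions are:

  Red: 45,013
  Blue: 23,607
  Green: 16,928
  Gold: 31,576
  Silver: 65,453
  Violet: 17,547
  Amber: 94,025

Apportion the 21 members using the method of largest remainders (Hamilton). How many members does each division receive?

Red 3, Blue 2, Green 1, Gold 2, Silver 5, Violet 1, Amber 7

Total 294149; standard divisor 294149/21 ≈ 14007.095.
Standard quotas: Red 3.2136, Blue 1.6854, Green 1.2085, Gold 2.2543, Silver 4.6728, Violet 1.2527, Amber 6.7127.
Lower quotas: Red 3, Blue 1, Green 1, Gold 2, Silver 4, Violet 1, Amber 6 (sum 18, leaving 3 seats).
Remainders in descending order: Amber 0.7127, Blue 0.6854, Silver 0.6728, Gold 0.2543, Violet 0.2527, Red 0.2136, Green 0.2085.
The surplus seats go to Amber, Blue, Silver.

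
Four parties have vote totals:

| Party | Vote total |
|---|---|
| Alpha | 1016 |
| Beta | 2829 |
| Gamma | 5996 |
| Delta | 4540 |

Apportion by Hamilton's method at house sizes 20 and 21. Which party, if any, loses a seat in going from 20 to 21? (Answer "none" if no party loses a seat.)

At 20 seats: Alpha 2, Beta 4, Gamma 8, Delta 6.
At 21 seats: Alpha 1, Beta 4, Gamma 9, Delta 7.
Alpha drops from 2 to 1.

Alpha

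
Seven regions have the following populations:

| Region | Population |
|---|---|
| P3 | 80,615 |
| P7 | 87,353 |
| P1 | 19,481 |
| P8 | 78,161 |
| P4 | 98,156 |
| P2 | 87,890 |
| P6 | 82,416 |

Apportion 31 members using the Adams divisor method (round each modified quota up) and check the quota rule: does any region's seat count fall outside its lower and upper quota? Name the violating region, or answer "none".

none

Standard quotas: P3 4.679, P7 5.070, P1 1.131, P8 4.537, P4 5.697, P2 5.102, P6 4.784.
Adams allocation: P3 5, P7 5, P1 1, P8 4, P4 6, P2 5, P6 5.
Every allocation lies between the lower and upper quota.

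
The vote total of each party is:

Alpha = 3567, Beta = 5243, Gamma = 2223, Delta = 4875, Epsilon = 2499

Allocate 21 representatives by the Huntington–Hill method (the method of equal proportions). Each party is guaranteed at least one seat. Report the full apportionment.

Alpha: 4, Beta: 6, Gamma: 3, Delta: 5, Epsilon: 3

With divisor 899: modified quotas Alpha 3.968, Beta 5.832, Gamma 2.473, Delta 5.423, Epsilon 2.780.
Geometric-mean thresholds: Alpha √(3·4)=3.464, Beta √(5·6)=5.477, Gamma √(2·3)=2.449, Delta √(5·6)=5.477, Epsilon √(2·3)=2.449.
Each quota rounded against its threshold gives Alpha 4, Beta 6, Gamma 3, Delta 5, Epsilon 3 (total 21).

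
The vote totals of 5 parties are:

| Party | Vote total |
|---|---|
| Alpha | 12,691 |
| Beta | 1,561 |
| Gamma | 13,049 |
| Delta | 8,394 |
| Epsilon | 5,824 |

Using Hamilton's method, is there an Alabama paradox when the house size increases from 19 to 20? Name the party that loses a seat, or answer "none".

At 19 seats: Alpha 6, Beta 1, Gamma 6, Delta 4, Epsilon 2.
At 20 seats: Alpha 6, Beta 1, Gamma 6, Delta 4, Epsilon 3.
No party's allocation decreased.

none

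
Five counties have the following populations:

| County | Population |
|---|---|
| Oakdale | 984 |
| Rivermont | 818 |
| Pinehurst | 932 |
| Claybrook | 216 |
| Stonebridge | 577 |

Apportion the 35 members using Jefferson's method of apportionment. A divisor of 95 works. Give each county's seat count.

Oakdale=10; Rivermont=8; Pinehurst=9; Claybrook=2; Stonebridge=6

With modified divisor 95: modified quotas Oakdale 10.358, Rivermont 8.611, Pinehurst 9.811, Claybrook 2.274, Stonebridge 6.074.
Rounding down: Oakdale 10, Rivermont 8, Pinehurst 9, Claybrook 2, Stonebridge 6 (total 35).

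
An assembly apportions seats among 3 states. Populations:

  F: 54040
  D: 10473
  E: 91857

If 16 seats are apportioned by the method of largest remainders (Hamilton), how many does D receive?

1

Total 156370; standard divisor 156370/16 ≈ 9773.125.
Standard quotas: F 5.5294, D 1.0716, E 9.3989.
Lower quotas: F 5, D 1, E 9 (sum 15, leaving 1 seat).
Remainders in descending order: F 0.5294, E 0.3989, D 0.0716.
The surplus seat goes to F.
D receives 1.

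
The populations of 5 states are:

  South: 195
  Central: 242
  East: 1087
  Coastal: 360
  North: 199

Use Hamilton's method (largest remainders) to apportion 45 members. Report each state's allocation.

South: 4, Central: 5, East: 24, Coastal: 8, North: 4

The standard divisor is 2083/45 ≈ 46.289.
Standard quotas: South 4.213, Central 5.228, East 23.483, Coastal 7.777, North 4.299.
Lower quotas: South 4, Central 5, East 23, Coastal 7, North 4 (sum 43, leaving 2 seats).
Remainders in descending order: Coastal 0.777, East 0.483, North 0.299, Central 0.228, South 0.213.
The surplus seats go to Coastal, East.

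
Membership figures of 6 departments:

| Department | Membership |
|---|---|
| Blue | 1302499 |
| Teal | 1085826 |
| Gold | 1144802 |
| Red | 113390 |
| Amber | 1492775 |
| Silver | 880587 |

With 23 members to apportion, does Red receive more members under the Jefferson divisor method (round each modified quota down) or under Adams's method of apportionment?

Adams

Jefferson: Blue 5, Teal 4, Gold 5, Red 0, Amber 6, Silver 3.
Adams: Blue 5, Teal 4, Gold 4, Red 1, Amber 6, Silver 3.
Red gets 0 under Jefferson and 1 under Adams.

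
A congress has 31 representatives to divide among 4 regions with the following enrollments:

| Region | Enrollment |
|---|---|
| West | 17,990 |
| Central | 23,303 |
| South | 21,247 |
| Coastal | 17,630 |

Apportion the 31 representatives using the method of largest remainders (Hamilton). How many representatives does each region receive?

The standard divisor is 80170/31 ≈ 2586.129.
Standard quotas: West 6.9563, Central 9.0108, South 8.2158, Coastal 6.8171.
Lower quotas: West 6, Central 9, South 8, Coastal 6 (sum 29, leaving 2 seats).
Remainders in descending order: West 0.9563, Coastal 0.8171, South 0.2158, Central 0.0108.
The surplus seats go to West, Coastal.

West=7; Central=9; South=8; Coastal=7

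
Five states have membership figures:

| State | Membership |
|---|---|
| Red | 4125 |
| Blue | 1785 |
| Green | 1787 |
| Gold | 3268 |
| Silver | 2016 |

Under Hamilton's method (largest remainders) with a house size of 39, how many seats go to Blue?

5

Standard divisor: 12981 ÷ 39 ≈ 332.846.
Standard quotas: Red 12.393, Blue 5.363, Green 5.369, Gold 9.818, Silver 6.057.
Lower quotas: Red 12, Blue 5, Green 5, Gold 9, Silver 6 (sum 37, leaving 2 seats).
Remainders in descending order: Gold 0.818, Red 0.393, Green 0.369, Blue 0.363, Silver 0.057.
Largest remainders: Gold, Red receive the extra seats.
Blue receives 5.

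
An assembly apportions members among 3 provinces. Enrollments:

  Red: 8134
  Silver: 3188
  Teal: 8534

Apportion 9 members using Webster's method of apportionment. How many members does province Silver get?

Standard divisor 19856/9 ≈ 2206.222; standard quotas: Red 3.687, Silver 1.445, Teal 3.868.
Rounding to the nearest integer gives Red 4, Silver 1, Teal 4 — total 9, matching the house size, so no adjustment is needed.
Silver receives 1.

1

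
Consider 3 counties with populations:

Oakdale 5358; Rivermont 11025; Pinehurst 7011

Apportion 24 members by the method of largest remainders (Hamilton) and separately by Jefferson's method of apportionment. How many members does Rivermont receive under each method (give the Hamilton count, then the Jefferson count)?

Hamilton: Oakdale 6, Rivermont 11, Pinehurst 7.
Jefferson: Oakdale 5, Rivermont 12, Pinehurst 7.
Rivermont gets 11 under Hamilton and 12 under Jefferson.

11 and 12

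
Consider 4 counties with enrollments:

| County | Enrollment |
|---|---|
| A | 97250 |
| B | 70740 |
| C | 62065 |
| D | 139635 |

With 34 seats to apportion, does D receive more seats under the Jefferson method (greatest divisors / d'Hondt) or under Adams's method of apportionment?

Jefferson

Jefferson: A 9, B 6, C 6, D 13.
Adams: A 9, B 7, C 6, D 12.
D gets 13 under Jefferson and 12 under Adams.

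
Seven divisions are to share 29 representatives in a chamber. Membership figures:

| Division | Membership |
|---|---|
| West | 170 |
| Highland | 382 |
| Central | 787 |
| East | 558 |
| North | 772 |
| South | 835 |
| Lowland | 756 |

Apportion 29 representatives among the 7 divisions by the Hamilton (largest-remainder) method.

West 1; Highland 3; Central 5; East 4; North 5; South 6; Lowland 5

The standard divisor is 4260/29 ≈ 146.897.
Standard quotas: West 1.157, Highland 2.600, Central 5.358, East 3.799, North 5.255, South 5.684, Lowland 5.146.
Lower quotas: West 1, Highland 2, Central 5, East 3, North 5, South 5, Lowland 5 (sum 26, leaving 3 seats).
Remainders in descending order: East 0.799, South 0.684, Highland 0.600, Central 0.358, North 0.255, West 0.157, Lowland 0.146.
The surplus seats go to East, South, Highland.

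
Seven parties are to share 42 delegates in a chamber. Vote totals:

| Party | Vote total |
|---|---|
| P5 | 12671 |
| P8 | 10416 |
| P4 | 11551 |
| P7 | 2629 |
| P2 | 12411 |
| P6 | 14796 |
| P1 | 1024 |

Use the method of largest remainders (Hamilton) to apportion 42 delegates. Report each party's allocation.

The standard divisor is 65498/42 ≈ 1559.476.
Standard quotas: P5 8.1252, P8 6.6792, P4 7.4070, P7 1.6858, P2 7.9584, P6 9.4878, P1 0.6566.
Lower quotas: P5 8, P8 6, P4 7, P7 1, P2 7, P6 9, P1 0 (sum 38, leaving 4 seats).
Remainders in descending order: P2 0.9584, P7 0.6858, P8 0.6792, P1 0.6566, P6 0.4878, P4 0.4070, P5 0.1252.
Largest remainders: P2, P7, P8, P1 receive the extra seats.

P5=8; P8=7; P4=7; P7=2; P2=8; P6=9; P1=1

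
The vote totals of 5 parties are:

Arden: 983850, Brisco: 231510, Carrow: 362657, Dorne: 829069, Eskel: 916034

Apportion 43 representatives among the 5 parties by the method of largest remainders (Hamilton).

Arden 13, Brisco 3, Carrow 4, Dorne 11, Eskel 12

The standard divisor is 3323120/43 ≈ 77281.86.
Standard quotas: Arden 12.7307, Brisco 2.9957, Carrow 4.6927, Dorne 10.7279, Eskel 11.8532.
Lower quotas: Arden 12, Brisco 2, Carrow 4, Dorne 10, Eskel 11 (sum 39, leaving 4 seats).
Remainders in descending order: Brisco 0.9957, Eskel 0.8532, Arden 0.7307, Dorne 0.7279, Carrow 0.6927.
The surplus seats go to Brisco, Eskel, Arden, Dorne.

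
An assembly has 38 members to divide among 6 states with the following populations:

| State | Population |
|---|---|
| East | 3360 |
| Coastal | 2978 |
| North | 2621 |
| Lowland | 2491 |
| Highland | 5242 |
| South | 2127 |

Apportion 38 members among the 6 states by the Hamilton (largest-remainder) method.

Standard divisor: 18819 ÷ 38 ≈ 495.237.
Standard quotas: East 6.7846, Coastal 6.0133, North 5.2924, Lowland 5.0299, Highland 10.5848, South 4.2949.
Lower quotas: East 6, Coastal 6, North 5, Lowland 5, Highland 10, South 4 (sum 36, leaving 2 seats).
Remainders in descending order: East 0.7846, Highland 0.5848, South 0.2949, North 0.2924, Lowland 0.0299, Coastal 0.0133.
Largest remainders: East, Highland receive the extra seats.

East 7; Coastal 6; North 5; Lowland 5; Highland 11; South 4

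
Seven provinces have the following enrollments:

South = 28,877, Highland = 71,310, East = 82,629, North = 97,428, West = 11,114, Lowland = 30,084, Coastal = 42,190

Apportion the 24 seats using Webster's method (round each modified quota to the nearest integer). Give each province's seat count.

Standard divisor 363632/24 ≈ 15151.333; standard quotas: South 1.906, Highland 4.707, East 5.454, North 6.430, West 0.734, Lowland 1.986, Coastal 2.785.
Rounding to the nearest integer gives South 2, Highland 5, East 5, North 6, West 1, Lowland 2, Coastal 3 — total 24, matching the house size, so no adjustment is needed.

South 2, Highland 5, East 5, North 6, West 1, Lowland 2, Coastal 3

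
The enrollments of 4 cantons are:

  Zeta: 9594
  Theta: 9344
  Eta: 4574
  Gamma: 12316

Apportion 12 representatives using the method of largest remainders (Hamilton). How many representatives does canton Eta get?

Standard divisor: 35828 ÷ 12 ≈ 2985.667.
Standard quotas: Zeta 3.2134, Theta 3.1296, Eta 1.5320, Gamma 4.1250.
Lower quotas: Zeta 3, Theta 3, Eta 1, Gamma 4 (sum 11, leaving 1 seat).
Remainders in descending order: Eta 0.5320, Zeta 0.2134, Theta 0.1296, Gamma 0.1250.
The surplus seat goes to Eta.
Eta receives 2.

2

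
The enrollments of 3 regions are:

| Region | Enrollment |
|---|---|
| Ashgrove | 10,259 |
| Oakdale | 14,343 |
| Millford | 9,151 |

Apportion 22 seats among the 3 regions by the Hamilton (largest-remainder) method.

Total 33753; standard divisor 33753/22 ≈ 1534.227.
Standard quotas: Ashgrove 6.6868, Oakdale 9.3487, Millford 5.9646.
Lower quotas: Ashgrove 6, Oakdale 9, Millford 5 (sum 20, leaving 2 seats).
Remainders in descending order: Millford 0.9646, Ashgrove 0.6868, Oakdale 0.3487.
The surplus seats go to Millford, Ashgrove.

Ashgrove=7, Oakdale=9, Millford=6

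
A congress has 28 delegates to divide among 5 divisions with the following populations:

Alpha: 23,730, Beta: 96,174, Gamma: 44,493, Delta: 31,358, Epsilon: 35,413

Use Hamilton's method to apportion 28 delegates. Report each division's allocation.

The standard divisor is 231168/28 = 8256.
Standard quotas: Alpha 2.8743, Beta 11.6490, Gamma 5.3892, Delta 3.7982, Epsilon 4.2894.
Lower quotas: Alpha 2, Beta 11, Gamma 5, Delta 3, Epsilon 4 (sum 25, leaving 3 seats).
Remainders in descending order: Alpha 0.8743, Delta 0.7982, Beta 0.6490, Gamma 0.3892, Epsilon 0.2894.
Largest remainders: Alpha, Delta, Beta receive the extra seats.

Alpha=3; Beta=12; Gamma=5; Delta=4; Epsilon=4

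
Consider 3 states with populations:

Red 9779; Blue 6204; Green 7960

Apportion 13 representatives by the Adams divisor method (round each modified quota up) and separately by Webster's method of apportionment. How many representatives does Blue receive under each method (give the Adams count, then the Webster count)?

Adams: Red 5, Blue 4, Green 4.
Webster: Red 6, Blue 3, Green 4.
Blue gets 4 under Adams and 3 under Webster.

4 and 3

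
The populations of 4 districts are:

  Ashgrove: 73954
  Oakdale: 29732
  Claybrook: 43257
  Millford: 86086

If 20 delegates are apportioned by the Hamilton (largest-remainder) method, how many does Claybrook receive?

Standard divisor: 233029 ÷ 20 ≈ 11651.45.
Standard quotas: Ashgrove 6.3472, Oakdale 2.5518, Claybrook 3.7126, Millford 7.3884.
Lower quotas: Ashgrove 6, Oakdale 2, Claybrook 3, Millford 7 (sum 18, leaving 2 seats).
Remainders in descending order: Claybrook 0.7126, Oakdale 0.5518, Millford 0.3884, Ashgrove 0.3472.
The surplus seats go to Claybrook, Oakdale.
Claybrook receives 4.

4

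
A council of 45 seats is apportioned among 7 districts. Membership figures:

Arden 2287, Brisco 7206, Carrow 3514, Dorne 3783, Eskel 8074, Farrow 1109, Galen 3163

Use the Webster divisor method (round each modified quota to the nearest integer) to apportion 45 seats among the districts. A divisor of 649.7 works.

With modified divisor 649.7: modified quotas Arden 3.520, Brisco 11.091, Carrow 5.409, Dorne 5.823, Eskel 12.427, Farrow 1.707, Galen 4.868.
Rounding to the nearest integer: Arden 4, Brisco 11, Carrow 5, Dorne 6, Eskel 12, Farrow 2, Galen 5 (total 45).

Arden 4, Brisco 11, Carrow 5, Dorne 6, Eskel 12, Farrow 2, Galen 5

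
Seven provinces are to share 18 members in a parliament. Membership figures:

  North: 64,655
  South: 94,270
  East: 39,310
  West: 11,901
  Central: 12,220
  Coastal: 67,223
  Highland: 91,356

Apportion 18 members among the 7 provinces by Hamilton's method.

North 3; South 4; East 2; West 1; Central 1; Coastal 3; Highland 4

Standard divisor: 380935 ÷ 18 ≈ 21163.056.
Standard quotas: North 3.0551, South 4.4545, East 1.8575, West 0.5623, Central 0.5774, Coastal 3.1764, Highland 4.3168.
Lower quotas: North 3, South 4, East 1, West 0, Central 0, Coastal 3, Highland 4 (sum 15, leaving 3 seats).
Remainders in descending order: East 0.8575, Central 0.5774, West 0.5623, South 0.4545, Highland 0.3168, Coastal 0.1764, North 0.0551.
The surplus seats go to East, Central, West.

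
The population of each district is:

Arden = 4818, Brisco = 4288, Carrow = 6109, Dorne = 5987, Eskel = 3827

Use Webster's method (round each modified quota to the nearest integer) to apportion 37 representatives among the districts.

Arden=7, Brisco=6, Carrow=9, Dorne=9, Eskel=6

Standard divisor 25029/37 ≈ 676.459; standard quotas: Arden 7.122, Brisco 6.339, Carrow 9.031, Dorne 8.850, Eskel 5.657.
Rounding to the nearest integer gives Arden 7, Brisco 6, Carrow 9, Dorne 9, Eskel 6 — total 37, matching the house size, so no adjustment is needed.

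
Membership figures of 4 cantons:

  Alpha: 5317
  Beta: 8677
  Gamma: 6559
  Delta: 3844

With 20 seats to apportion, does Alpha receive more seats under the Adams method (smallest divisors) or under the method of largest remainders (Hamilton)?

Adams

Adams: Alpha 5, Beta 7, Gamma 5, Delta 3.
Hamilton: Alpha 4, Beta 7, Gamma 6, Delta 3.
Alpha gets 5 under Adams and 4 under Hamilton.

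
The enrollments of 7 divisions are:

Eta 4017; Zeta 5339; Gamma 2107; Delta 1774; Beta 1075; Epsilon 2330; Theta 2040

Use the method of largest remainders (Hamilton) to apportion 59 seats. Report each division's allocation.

The standard divisor is 18682/59 ≈ 316.644.
Standard quotas: Eta 12.6862, Zeta 16.8612, Gamma 6.6542, Delta 5.6025, Beta 3.3950, Epsilon 7.3584, Theta 6.4426.
Lower quotas: Eta 12, Zeta 16, Gamma 6, Delta 5, Beta 3, Epsilon 7, Theta 6 (sum 55, leaving 4 seats).
Remainders in descending order: Zeta 0.8612, Eta 0.6862, Gamma 0.6542, Delta 0.6025, Theta 0.4426, Beta 0.3950, Epsilon 0.3584.
Largest remainders: Zeta, Eta, Gamma, Delta receive the extra seats.

Eta=13, Zeta=17, Gamma=7, Delta=6, Beta=3, Epsilon=7, Theta=6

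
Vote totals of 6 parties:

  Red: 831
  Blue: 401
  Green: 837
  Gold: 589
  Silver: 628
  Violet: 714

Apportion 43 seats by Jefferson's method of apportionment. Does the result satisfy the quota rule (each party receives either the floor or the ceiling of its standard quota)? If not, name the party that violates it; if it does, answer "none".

Standard quotas: Red 8.933, Blue 4.311, Green 8.998, Gold 6.332, Silver 6.751, Violet 7.676.
Jefferson allocation: Red 9, Blue 4, Green 9, Gold 6, Silver 7, Violet 8.
Every allocation lies between the lower and upper quota.

none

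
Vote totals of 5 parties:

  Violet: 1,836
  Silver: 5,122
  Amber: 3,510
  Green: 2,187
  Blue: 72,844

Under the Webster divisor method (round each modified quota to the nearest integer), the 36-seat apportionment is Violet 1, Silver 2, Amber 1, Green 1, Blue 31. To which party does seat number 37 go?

Priority for the next seat is population ÷ (current seats + 0.5).
Priorities: Violet 1224.000, Silver 2048.800, Amber 2340.000, Green 1458.000, Blue 2312.508.
Highest priority: Amber.

Amber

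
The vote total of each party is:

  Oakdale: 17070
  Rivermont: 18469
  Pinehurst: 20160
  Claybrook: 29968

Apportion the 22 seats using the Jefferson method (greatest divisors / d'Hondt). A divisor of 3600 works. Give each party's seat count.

With modified divisor 3600: modified quotas Oakdale 4.742, Rivermont 5.130, Pinehurst 5.600, Claybrook 8.324.
Rounding down: Oakdale 4, Rivermont 5, Pinehurst 5, Claybrook 8 (total 22).

Oakdale: 4; Rivermont: 5; Pinehurst: 5; Claybrook: 8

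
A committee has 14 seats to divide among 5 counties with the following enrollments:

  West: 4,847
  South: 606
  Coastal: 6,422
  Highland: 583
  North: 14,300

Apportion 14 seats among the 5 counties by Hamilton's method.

Standard divisor: 26758 ÷ 14 ≈ 1911.286.
Standard quotas: West 2.5360, South 0.3171, Coastal 3.3600, Highland 0.3050, North 7.4819.
Lower quotas: West 2, South 0, Coastal 3, Highland 0, North 7 (sum 12, leaving 2 seats).
Remainders in descending order: West 0.5360, North 0.4819, Coastal 0.3600, South 0.3171, Highland 0.3050.
The surplus seats go to West, North.

West 3; South 0; Coastal 3; Highland 0; North 8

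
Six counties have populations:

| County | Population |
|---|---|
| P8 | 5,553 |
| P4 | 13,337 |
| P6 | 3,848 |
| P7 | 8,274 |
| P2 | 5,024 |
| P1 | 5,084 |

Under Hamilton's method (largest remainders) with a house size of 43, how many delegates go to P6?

4

The standard divisor is 41120/43 ≈ 956.279.
Standard quotas: P8 5.8069, P4 13.9468, P6 4.0239, P7 8.6523, P2 5.2537, P1 5.3164.
Lower quotas: P8 5, P4 13, P6 4, P7 8, P2 5, P1 5 (sum 40, leaving 3 seats).
Remainders in descending order: P4 0.9468, P8 0.8069, P7 0.6523, P1 0.3164, P2 0.2537, P6 0.0239.
The surplus seats go to P4, P8, P7.
P6 receives 4.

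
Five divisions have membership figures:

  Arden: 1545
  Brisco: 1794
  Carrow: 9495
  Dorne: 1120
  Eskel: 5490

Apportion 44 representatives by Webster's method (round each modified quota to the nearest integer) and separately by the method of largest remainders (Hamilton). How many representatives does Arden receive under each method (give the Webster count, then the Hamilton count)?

3 and 4

Webster: Arden 3, Brisco 4, Carrow 22, Dorne 3, Eskel 12.
Hamilton: Arden 4, Brisco 4, Carrow 21, Dorne 3, Eskel 12.
Arden gets 3 under Webster and 4 under Hamilton.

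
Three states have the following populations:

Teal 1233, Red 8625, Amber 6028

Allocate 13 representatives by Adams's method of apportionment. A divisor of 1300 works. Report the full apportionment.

Teal 1, Red 7, Amber 5

With modified divisor 1300: modified quotas Teal 0.948, Red 6.635, Amber 4.637.
Rounding up: Teal 1, Red 7, Amber 5 (total 13).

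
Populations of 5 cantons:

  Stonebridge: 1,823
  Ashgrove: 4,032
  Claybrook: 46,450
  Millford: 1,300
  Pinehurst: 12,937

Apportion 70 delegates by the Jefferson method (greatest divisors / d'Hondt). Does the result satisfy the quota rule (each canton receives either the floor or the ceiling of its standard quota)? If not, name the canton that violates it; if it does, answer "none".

Standard quotas: Stonebridge 1.918, Ashgrove 4.242, Claybrook 48.864, Millford 1.368, Pinehurst 13.609.
Jefferson allocation: Stonebridge 1, Ashgrove 4, Claybrook 50, Millford 1, Pinehurst 14.
Claybrook has quota 48.864 (lower 48, upper 49) but receives 50 — outside the quota interval.

Claybrook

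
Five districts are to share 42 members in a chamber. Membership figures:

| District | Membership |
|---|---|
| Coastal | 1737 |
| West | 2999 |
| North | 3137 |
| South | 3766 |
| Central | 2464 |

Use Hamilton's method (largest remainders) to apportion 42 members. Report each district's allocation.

Standard divisor: 14103 ÷ 42 ≈ 335.786.
Standard quotas: Coastal 5.173, West 8.931, North 9.342, South 11.215, Central 7.338.
Lower quotas: Coastal 5, West 8, North 9, South 11, Central 7 (sum 40, leaving 2 seats).
Remainders in descending order: West 0.931, North 0.342, Central 0.338, South 0.215, Coastal 0.173.
Largest remainders: West, North receive the extra seats.

Coastal 5, West 9, North 10, South 11, Central 7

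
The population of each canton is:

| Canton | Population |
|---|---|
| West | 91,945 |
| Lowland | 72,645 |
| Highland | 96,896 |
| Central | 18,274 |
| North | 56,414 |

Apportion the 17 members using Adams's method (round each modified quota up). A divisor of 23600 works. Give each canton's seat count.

West=4; Lowland=4; Highland=5; Central=1; North=3

With modified divisor 23600: modified quotas West 3.896, Lowland 3.078, Highland 4.106, Central 0.774, North 2.390.
Rounding up: West 4, Lowland 4, Highland 5, Central 1, North 3 (total 17).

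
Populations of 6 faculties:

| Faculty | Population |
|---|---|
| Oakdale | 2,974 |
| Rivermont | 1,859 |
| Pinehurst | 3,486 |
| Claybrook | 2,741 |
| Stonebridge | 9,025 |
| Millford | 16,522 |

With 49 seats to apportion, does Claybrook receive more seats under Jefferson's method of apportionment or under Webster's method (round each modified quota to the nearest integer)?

Webster

Jefferson: Oakdale 4, Rivermont 2, Pinehurst 5, Claybrook 3, Stonebridge 12, Millford 23.
Webster: Oakdale 4, Rivermont 2, Pinehurst 5, Claybrook 4, Stonebridge 12, Millford 22.
Claybrook gets 3 under Jefferson and 4 under Webster.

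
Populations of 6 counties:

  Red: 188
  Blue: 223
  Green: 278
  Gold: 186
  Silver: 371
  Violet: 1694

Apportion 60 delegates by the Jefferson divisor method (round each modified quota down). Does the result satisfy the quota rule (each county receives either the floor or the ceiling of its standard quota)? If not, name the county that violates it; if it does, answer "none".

Violet

Standard quotas: Red 3.837, Blue 4.551, Green 5.673, Gold 3.796, Silver 7.571, Violet 34.571.
Jefferson allocation: Red 4, Blue 4, Green 5, Gold 4, Silver 7, Violet 36.
Violet has quota 34.571 (lower 34, upper 35) but receives 36 — outside the quota interval.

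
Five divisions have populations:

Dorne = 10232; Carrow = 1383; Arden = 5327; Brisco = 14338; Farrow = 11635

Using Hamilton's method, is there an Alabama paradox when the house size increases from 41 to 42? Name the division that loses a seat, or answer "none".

none

At 41 seats: Dorne 10, Carrow 1, Arden 5, Brisco 14, Farrow 11.
At 42 seats: Dorne 10, Carrow 1, Arden 5, Brisco 14, Farrow 12.
No division's allocation decreased.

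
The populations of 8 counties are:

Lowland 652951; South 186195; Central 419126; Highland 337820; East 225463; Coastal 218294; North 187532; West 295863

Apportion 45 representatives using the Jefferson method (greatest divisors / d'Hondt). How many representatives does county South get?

Standard divisor 2523244/45 ≈ 56072.089; standard quotas: Lowland 11.645, South 3.321, Central 7.475, Highland 6.025, East 4.021, Coastal 3.893, North 3.344, West 5.276.
Rounding down gives 11, 3, 7, 6, 4, 3, 3, 5 = 42 seats, so the divisor must be adjusted.
With modified divisor 51300: modified quotas Lowland 12.728, South 3.630, Central 8.170, Highland 6.585, East 4.395, Coastal 4.255, North 3.656, West 5.767.
Rounding down: Lowland 12, South 3, Central 8, Highland 6, East 4, Coastal 4, North 3, West 5 (total 45).
South receives 3.

3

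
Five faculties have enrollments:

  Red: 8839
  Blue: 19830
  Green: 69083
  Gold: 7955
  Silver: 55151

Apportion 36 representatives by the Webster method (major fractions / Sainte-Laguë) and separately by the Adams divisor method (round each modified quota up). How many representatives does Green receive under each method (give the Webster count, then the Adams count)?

16 and 15

Webster: Red 2, Blue 4, Green 16, Gold 2, Silver 12.
Adams: Red 2, Blue 5, Green 15, Gold 2, Silver 12.
Green gets 16 under Webster and 15 under Adams.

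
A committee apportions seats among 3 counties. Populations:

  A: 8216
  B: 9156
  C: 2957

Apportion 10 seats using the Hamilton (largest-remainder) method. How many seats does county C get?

1

Standard divisor: 20329 ÷ 10 ≈ 2032.9.
Standard quotas: A 4.0415, B 4.5039, C 1.4546.
Lower quotas: A 4, B 4, C 1 (sum 9, leaving 1 seat).
Remainders in descending order: B 0.5039, C 0.4546, A 0.0415.
The surplus seat goes to B.
C receives 1.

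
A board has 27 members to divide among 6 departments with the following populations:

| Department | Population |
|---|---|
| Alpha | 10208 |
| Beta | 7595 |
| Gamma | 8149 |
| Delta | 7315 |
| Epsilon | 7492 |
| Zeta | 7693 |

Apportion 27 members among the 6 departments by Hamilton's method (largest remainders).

Alpha 6, Beta 4, Gamma 5, Delta 4, Epsilon 4, Zeta 4

The standard divisor is 48452/27 ≈ 1794.519.
Standard quotas: Alpha 5.6884, Beta 4.2323, Gamma 4.5411, Delta 4.0763, Epsilon 4.1749, Zeta 4.2869.
Lower quotas: Alpha 5, Beta 4, Gamma 4, Delta 4, Epsilon 4, Zeta 4 (sum 25, leaving 2 seats).
Remainders in descending order: Alpha 0.6884, Gamma 0.5411, Zeta 0.2869, Beta 0.2323, Epsilon 0.1749, Delta 0.0763.
Largest remainders: Alpha, Gamma receive the extra seats.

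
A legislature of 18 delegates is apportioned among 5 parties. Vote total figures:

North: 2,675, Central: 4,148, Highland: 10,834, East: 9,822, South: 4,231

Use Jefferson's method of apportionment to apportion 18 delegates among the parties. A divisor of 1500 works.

North=1, Central=2, Highland=7, East=6, South=2

With modified divisor 1500: modified quotas North 1.783, Central 2.765, Highland 7.223, East 6.548, South 2.821.
Rounding down: North 1, Central 2, Highland 7, East 6, South 2 (total 18).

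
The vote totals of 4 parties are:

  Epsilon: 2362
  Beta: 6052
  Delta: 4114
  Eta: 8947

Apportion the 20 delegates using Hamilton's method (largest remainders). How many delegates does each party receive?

Epsilon 2; Beta 6; Delta 4; Eta 8

Standard divisor: 21475 ÷ 20 ≈ 1073.75.
Standard quotas: Epsilon 2.1998, Beta 5.6363, Delta 3.8314, Eta 8.3325.
Lower quotas: Epsilon 2, Beta 5, Delta 3, Eta 8 (sum 18, leaving 2 seats).
Remainders in descending order: Delta 0.8314, Beta 0.6363, Eta 0.3325, Epsilon 0.1998.
Largest remainders: Delta, Beta receive the extra seats.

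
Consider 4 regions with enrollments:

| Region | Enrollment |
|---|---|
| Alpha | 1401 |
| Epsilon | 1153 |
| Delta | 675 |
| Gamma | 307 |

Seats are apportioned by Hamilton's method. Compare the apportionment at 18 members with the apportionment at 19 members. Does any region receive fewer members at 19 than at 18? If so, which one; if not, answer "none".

none

At 18 seats: Alpha 7, Epsilon 6, Delta 3, Gamma 2.
At 19 seats: Alpha 7, Epsilon 6, Delta 4, Gamma 2.
No region's allocation decreased.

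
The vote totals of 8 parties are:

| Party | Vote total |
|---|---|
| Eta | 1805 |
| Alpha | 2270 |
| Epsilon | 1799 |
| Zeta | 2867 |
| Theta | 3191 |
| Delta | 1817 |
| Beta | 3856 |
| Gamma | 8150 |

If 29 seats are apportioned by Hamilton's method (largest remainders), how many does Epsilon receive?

Standard divisor: 25755 ÷ 29 ≈ 888.103.
Standard quotas: Eta 2.0324, Alpha 2.5560, Epsilon 2.0257, Zeta 3.2282, Theta 3.5930, Delta 2.0459, Beta 4.3418, Gamma 9.1769.
Lower quotas: Eta 2, Alpha 2, Epsilon 2, Zeta 3, Theta 3, Delta 2, Beta 4, Gamma 9 (sum 27, leaving 2 seats).
Remainders in descending order: Theta 0.5930, Alpha 0.5560, Beta 0.3418, Zeta 0.2282, Gamma 0.1769, Delta 0.0459, Eta 0.0324, Epsilon 0.0257.
Largest remainders: Theta, Alpha receive the extra seats.
Epsilon receives 2.

2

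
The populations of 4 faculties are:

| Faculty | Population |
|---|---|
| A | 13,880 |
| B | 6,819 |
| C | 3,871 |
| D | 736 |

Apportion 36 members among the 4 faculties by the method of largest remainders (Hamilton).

A 20, B 10, C 5, D 1

The standard divisor is 25306/36 ≈ 702.944.
Standard quotas: A 19.7455, B 9.7006, C 5.5068, D 1.0470.
Lower quotas: A 19, B 9, C 5, D 1 (sum 34, leaving 2 seats).
Remainders in descending order: A 0.7455, B 0.7006, C 0.5068, D 0.0470.
Largest remainders: A, B receive the extra seats.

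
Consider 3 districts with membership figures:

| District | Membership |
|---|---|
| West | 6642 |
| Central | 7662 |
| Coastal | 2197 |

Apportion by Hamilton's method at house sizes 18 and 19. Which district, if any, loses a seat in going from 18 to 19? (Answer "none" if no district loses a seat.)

At 18 seats: West 7, Central 8, Coastal 3.
At 19 seats: West 8, Central 9, Coastal 2.
Coastal drops from 3 to 2.

Coastal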